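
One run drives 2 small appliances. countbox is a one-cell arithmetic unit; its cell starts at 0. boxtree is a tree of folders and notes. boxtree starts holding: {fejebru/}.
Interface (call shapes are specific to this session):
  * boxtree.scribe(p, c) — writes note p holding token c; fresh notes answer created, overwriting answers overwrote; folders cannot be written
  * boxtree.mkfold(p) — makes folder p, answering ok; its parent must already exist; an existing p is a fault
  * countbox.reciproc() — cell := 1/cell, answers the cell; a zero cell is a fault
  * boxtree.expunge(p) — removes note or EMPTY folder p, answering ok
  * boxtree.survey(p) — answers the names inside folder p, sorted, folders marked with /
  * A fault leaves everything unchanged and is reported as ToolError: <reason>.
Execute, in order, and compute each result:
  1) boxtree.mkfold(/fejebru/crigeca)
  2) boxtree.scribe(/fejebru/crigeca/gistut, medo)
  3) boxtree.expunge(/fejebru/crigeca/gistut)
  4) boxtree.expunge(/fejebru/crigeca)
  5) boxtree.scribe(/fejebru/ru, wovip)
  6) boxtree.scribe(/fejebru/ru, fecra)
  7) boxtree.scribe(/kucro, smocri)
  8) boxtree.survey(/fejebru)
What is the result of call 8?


Answer: [ru]

Derivation:
// 1. mkfold(p=/fejebru/crigeca) => ok
// 2. scribe(p=/fejebru/crigeca/gistut, c=medo) => created
// 3. expunge(p=/fejebru/crigeca/gistut) => ok
// 4. expunge(p=/fejebru/crigeca) => ok
// 5. scribe(p=/fejebru/ru, c=wovip) => created
// 6. scribe(p=/fejebru/ru, c=fecra) => overwrote
// 7. scribe(p=/kucro, c=smocri) => created
// 8. survey(p=/fejebru) => [ru]


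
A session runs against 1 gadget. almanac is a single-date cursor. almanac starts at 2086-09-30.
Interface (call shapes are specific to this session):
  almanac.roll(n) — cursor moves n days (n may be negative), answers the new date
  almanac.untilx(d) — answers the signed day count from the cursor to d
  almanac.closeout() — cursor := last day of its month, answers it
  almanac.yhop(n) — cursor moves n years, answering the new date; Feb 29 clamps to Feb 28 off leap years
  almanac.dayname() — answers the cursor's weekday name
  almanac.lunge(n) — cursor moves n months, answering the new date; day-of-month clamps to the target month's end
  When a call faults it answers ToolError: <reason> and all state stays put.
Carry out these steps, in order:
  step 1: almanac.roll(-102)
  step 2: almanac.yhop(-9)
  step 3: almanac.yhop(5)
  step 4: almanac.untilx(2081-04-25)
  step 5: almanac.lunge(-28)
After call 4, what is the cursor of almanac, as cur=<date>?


Answer: cur=2082-06-20

Derivation:
Do: almanac.roll[-102]
See: 2086-06-20
Do: almanac.yhop[-9]
See: 2077-06-20
Do: almanac.yhop[5]
See: 2082-06-20
Do: almanac.untilx[2081-04-25]
See: -421
Do: almanac.lunge[-28]
See: 2080-02-20


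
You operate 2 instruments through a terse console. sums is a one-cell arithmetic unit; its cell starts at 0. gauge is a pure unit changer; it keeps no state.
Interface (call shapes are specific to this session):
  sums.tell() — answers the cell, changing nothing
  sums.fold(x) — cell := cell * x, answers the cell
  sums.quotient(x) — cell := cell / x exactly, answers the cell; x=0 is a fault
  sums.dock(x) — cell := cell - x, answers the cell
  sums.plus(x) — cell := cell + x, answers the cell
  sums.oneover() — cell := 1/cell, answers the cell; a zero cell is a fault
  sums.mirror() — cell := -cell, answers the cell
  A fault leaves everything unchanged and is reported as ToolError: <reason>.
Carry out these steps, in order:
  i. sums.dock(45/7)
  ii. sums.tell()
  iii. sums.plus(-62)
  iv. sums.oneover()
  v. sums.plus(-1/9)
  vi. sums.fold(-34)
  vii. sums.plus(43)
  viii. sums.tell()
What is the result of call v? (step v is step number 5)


Answer: -542/4311

Derivation:
>>> dock x=45/7
[out] -45/7
>>> tell
[out] -45/7
>>> plus x=-62
[out] -479/7
>>> oneover
[out] -7/479
>>> plus x=-1/9
[out] -542/4311
>>> fold x=-34
[out] 18428/4311
>>> plus x=43
[out] 203801/4311
>>> tell
[out] 203801/4311


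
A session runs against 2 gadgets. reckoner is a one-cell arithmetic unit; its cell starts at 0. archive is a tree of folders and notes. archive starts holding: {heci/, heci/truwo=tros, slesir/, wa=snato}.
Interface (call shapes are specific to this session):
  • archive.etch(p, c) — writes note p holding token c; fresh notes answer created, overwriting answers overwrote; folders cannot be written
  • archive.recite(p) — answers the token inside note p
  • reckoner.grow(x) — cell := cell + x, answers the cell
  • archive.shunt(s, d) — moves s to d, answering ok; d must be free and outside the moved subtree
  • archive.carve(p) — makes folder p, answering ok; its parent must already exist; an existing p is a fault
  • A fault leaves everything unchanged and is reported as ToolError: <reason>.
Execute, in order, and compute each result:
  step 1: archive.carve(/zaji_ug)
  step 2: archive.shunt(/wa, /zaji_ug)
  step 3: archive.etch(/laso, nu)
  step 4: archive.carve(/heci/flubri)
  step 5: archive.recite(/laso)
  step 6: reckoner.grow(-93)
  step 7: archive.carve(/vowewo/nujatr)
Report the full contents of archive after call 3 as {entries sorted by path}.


! 1. carve(p→/zaji_ug) == ok
! 2. shunt(s→/wa, d→/zaji_ug) == ToolError: exists
! 3. etch(p→/laso, c→nu) == created
! 4. carve(p→/heci/flubri) == ok
! 5. recite(p→/laso) == nu
! 6. grow(x→-93) == -93
! 7. carve(p→/vowewo/nujatr) == ToolError: no parent

Answer: {heci/, heci/truwo=tros, laso=nu, slesir/, wa=snato, zaji_ug/}


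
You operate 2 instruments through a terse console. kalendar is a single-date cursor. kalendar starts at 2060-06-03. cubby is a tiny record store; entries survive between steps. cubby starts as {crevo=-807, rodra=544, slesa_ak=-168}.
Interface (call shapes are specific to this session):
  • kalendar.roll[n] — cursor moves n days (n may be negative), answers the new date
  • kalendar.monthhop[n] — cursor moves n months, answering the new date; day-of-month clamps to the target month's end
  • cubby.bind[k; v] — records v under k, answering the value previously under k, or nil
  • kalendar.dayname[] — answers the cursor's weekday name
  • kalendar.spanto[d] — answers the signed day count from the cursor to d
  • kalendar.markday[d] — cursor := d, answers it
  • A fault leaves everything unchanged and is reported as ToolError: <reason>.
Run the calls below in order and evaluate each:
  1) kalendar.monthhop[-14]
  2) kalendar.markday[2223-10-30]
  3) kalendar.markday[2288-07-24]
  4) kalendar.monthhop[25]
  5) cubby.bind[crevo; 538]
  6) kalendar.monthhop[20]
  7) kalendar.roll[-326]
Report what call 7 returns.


Do: kalendar.monthhop[-14]
See: 2059-04-03
Do: kalendar.markday[2223-10-30]
See: 2223-10-30
Do: kalendar.markday[2288-07-24]
See: 2288-07-24
Do: kalendar.monthhop[25]
See: 2290-08-24
Do: cubby.bind[crevo; 538]
See: -807
Do: kalendar.monthhop[20]
See: 2292-04-24
Do: kalendar.roll[-326]
See: 2291-06-03

Answer: 2291-06-03


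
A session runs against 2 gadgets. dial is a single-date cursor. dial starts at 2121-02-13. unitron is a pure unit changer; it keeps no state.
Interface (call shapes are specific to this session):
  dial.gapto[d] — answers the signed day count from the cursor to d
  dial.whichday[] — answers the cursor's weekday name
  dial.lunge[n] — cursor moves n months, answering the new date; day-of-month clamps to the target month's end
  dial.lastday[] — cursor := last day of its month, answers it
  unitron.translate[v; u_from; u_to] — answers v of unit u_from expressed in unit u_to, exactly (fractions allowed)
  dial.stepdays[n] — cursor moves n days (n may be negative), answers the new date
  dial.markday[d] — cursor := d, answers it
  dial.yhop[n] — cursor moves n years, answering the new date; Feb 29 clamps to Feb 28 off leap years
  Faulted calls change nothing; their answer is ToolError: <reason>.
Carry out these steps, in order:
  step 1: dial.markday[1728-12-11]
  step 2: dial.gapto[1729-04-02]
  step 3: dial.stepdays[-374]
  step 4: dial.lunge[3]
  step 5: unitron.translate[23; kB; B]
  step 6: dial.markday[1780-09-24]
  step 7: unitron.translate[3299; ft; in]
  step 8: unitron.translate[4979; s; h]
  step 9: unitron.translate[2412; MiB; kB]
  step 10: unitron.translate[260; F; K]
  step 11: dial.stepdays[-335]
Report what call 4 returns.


Answer: 1728-03-03

Derivation:
CALL dial.markday[d=1728-12-11]
RET  1728-12-11
CALL dial.gapto[d=1729-04-02]
RET  112
CALL dial.stepdays[n=-374]
RET  1727-12-03
CALL dial.lunge[n=3]
RET  1728-03-03
CALL unitron.translate[v=23; u_from=kB; u_to=B]
RET  23000
CALL dial.markday[d=1780-09-24]
RET  1780-09-24
CALL unitron.translate[v=3299; u_from=ft; u_to=in]
RET  39588
CALL unitron.translate[v=4979; u_from=s; u_to=h]
RET  4979/3600
CALL unitron.translate[v=2412; u_from=MiB; u_to=kB]
RET  316145664/125
CALL unitron.translate[v=260; u_from=F; u_to=K]
RET  23989/60
CALL dial.stepdays[n=-335]
RET  1779-10-25


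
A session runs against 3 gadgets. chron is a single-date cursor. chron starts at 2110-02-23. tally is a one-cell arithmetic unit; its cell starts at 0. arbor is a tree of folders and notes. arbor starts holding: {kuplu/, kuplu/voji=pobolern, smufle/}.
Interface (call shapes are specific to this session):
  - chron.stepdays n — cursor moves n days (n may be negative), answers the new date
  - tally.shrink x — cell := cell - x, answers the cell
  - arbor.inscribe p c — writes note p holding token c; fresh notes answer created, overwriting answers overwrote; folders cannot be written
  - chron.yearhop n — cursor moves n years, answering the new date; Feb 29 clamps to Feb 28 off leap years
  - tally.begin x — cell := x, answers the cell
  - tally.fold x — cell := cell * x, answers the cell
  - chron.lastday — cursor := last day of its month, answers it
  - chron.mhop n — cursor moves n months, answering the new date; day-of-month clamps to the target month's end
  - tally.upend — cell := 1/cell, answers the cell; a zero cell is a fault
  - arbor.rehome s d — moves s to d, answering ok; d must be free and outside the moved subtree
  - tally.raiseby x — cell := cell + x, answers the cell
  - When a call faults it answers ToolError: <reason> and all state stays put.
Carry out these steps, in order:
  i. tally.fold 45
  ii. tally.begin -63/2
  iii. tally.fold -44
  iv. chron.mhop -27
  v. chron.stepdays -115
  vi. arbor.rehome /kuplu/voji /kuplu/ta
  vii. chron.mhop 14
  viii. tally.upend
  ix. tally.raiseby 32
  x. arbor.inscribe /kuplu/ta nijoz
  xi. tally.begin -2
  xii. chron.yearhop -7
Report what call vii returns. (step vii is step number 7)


Answer: 2108-09-30

Derivation:
$ tally.fold x='45'
:: 0
$ tally.begin x='-63/2'
:: -63/2
$ tally.fold x='-44'
:: 1386
$ chron.mhop n='-27'
:: 2107-11-23
$ chron.stepdays n='-115'
:: 2107-07-31
$ arbor.rehome s='/kuplu/voji' d='/kuplu/ta'
:: ok
$ chron.mhop n='14'
:: 2108-09-30
$ tally.upend
:: 1/1386
$ tally.raiseby x='32'
:: 44353/1386
$ arbor.inscribe p='/kuplu/ta' c='nijoz'
:: overwrote
$ tally.begin x='-2'
:: -2
$ chron.yearhop n='-7'
:: 2101-09-30


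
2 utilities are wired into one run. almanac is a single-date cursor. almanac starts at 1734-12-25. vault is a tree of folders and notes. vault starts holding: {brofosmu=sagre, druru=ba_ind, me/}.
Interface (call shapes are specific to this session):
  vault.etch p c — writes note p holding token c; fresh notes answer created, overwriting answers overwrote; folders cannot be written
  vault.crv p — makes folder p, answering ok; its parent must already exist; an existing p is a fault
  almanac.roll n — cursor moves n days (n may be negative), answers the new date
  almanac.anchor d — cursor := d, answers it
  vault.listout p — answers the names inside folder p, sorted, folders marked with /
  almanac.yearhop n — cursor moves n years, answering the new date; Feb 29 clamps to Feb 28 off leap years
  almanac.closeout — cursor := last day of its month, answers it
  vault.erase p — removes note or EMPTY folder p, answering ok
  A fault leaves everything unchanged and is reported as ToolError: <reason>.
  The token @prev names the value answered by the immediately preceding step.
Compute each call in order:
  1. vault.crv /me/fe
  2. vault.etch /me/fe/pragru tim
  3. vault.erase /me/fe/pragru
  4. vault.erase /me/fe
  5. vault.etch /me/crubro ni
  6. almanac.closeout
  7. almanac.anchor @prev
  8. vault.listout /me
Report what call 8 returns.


Answer: [crubro]

Derivation:
% 1. crv(/me/fe) : ok
% 2. etch(/me/fe/pragru, tim) : created
% 3. erase(/me/fe/pragru) : ok
% 4. erase(/me/fe) : ok
% 5. etch(/me/crubro, ni) : created
% 6. closeout() : 1734-12-31
% 7. anchor(@prev) : 1734-12-31
% 8. listout(/me) : [crubro]


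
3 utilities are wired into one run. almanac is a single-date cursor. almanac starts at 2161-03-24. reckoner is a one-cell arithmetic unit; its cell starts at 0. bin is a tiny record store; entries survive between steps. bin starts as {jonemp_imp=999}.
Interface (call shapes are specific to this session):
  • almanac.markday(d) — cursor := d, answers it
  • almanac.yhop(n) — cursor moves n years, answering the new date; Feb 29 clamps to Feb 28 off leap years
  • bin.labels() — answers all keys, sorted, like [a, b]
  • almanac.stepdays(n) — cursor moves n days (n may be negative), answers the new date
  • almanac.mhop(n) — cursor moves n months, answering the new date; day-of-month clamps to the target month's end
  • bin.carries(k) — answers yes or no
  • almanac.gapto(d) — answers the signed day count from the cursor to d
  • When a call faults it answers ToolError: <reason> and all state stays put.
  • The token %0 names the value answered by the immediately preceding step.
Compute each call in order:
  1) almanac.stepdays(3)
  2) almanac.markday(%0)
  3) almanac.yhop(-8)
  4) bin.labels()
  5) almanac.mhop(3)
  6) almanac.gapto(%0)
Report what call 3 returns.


Do: almanac.stepdays[3]
See: 2161-03-27
Do: almanac.markday[%0]
See: 2161-03-27
Do: almanac.yhop[-8]
See: 2153-03-27
Do: bin.labels[]
See: [jonemp_imp]
Do: almanac.mhop[3]
See: 2153-06-27
Do: almanac.gapto[%0]
See: 0

Answer: 2153-03-27


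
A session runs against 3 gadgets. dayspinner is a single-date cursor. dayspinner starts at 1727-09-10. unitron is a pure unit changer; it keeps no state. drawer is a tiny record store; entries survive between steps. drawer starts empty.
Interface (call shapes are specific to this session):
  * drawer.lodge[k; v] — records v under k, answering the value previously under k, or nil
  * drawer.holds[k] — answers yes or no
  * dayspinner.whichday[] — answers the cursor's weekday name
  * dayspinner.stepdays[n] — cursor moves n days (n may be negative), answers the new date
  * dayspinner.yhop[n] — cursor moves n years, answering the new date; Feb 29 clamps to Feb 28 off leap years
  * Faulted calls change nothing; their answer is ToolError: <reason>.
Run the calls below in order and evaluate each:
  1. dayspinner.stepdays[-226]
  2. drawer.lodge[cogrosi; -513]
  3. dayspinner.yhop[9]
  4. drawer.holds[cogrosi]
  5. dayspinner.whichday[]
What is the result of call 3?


Using stepdays passing n→-226, yielding 1727-01-27.
I use lodge passing k→cogrosi, v→-513, giving nil.
I call yhop passing n→9: 1736-01-27.
Then holds passing k→cogrosi, → yes.
I run whichday(), and see Friday.

Answer: 1736-01-27


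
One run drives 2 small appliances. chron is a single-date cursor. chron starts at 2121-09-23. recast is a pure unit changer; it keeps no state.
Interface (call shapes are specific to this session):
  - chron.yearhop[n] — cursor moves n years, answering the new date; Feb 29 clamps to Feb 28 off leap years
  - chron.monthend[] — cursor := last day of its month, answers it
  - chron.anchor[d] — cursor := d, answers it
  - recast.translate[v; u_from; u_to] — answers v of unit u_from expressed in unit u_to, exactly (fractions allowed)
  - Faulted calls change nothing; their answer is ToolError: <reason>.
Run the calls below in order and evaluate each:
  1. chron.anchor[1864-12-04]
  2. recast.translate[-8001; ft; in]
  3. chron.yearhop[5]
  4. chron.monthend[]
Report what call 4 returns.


Answer: 1869-12-31

Derivation:
Then chron.anchor(d='1864-12-04'): 1864-12-04.
Next I call recast.translate(v='-8001', u_from='ft', u_to='in'), giving -96012.
Invoking chron.yearhop(n='5'), and observe 1869-12-04.
I run chron.monthend, → 1869-12-31.


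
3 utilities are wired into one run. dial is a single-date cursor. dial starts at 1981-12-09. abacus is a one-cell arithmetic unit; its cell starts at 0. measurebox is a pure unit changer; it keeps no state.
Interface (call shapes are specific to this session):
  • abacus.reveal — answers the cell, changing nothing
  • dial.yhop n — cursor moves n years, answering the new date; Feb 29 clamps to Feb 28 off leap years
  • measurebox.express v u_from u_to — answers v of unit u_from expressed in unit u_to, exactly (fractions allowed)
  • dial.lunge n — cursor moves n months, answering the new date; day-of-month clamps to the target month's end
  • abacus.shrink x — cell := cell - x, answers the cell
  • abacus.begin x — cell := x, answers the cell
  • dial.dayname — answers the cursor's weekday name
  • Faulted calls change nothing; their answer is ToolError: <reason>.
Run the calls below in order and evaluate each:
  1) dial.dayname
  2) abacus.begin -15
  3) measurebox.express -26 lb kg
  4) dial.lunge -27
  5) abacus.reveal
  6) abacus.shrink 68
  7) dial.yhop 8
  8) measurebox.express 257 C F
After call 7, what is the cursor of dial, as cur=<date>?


[in] dial.dayname
= Wednesday
[in] abacus.begin x→-15
= -15
[in] measurebox.express v→-26 u_from→lb u_to→kg
= -589670081/50000000
[in] dial.lunge n→-27
= 1979-09-09
[in] abacus.reveal
= -15
[in] abacus.shrink x→68
= -83
[in] dial.yhop n→8
= 1987-09-09
[in] measurebox.express v→257 u_from→C u_to→F
= 2473/5

Answer: cur=1987-09-09


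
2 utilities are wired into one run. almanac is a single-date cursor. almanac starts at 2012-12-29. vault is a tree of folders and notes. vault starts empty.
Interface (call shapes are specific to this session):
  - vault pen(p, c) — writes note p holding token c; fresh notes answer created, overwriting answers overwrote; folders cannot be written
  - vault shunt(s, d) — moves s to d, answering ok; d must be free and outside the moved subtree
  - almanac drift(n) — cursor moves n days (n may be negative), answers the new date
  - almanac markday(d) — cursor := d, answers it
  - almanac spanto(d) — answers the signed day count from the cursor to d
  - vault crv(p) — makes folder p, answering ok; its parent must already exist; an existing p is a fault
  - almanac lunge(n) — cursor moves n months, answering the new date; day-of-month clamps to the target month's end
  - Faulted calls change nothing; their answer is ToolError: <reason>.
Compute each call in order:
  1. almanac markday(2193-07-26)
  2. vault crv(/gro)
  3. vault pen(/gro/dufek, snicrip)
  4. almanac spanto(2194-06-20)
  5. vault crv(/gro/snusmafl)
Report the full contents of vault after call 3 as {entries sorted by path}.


Answer: {gro/, gro/dufek=snicrip}

Derivation:
I run almanac markday(d→2193-07-26), and get 2193-07-26.
I try vault crv(p→/gro): ok.
Using vault pen(p→/gro/dufek, c→snicrip), and see created.
Then almanac spanto(d→2194-06-20), and see 329.
Using vault crv(p→/gro/snusmafl): ok.


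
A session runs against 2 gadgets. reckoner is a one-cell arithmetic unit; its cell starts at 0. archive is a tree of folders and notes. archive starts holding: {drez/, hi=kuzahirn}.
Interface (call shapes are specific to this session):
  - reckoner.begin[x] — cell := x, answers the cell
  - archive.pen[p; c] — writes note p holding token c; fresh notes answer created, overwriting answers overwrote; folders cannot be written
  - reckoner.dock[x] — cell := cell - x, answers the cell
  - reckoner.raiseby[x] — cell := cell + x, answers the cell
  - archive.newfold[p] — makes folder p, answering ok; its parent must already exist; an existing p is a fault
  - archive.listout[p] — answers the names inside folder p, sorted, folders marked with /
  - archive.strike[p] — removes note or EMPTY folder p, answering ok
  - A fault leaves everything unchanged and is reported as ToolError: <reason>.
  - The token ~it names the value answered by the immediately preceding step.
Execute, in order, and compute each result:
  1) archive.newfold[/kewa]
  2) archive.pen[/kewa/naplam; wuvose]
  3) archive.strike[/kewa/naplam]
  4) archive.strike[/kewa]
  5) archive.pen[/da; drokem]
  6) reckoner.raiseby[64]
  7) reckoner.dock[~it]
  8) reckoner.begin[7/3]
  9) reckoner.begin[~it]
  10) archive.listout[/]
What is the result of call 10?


I call newfold(/kewa), — result: ok.
I invoke pen(/kewa/naplam, wuvose), and get created.
Then strike(/kewa/naplam), giving ok.
I run strike(/kewa), giving ok.
Invoking pen(/da, drokem), and get created.
Calling raiseby(64), yielding 64.
Calling dock(~it): 0.
I try begin(7/3), → 7/3.
I try begin(~it), → 7/3.
Next I call listout(/), — result: [da, drez/, hi].

Answer: [da, drez/, hi]


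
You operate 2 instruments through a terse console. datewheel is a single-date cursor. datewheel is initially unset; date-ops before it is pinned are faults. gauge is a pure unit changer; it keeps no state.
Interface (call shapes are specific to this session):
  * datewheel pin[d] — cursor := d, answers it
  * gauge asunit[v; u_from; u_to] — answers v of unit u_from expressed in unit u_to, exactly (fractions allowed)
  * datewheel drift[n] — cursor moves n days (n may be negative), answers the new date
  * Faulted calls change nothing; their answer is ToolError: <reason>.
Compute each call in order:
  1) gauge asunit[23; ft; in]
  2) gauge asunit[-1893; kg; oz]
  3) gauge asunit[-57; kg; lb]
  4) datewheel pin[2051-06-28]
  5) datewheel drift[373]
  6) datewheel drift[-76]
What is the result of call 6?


~$ gauge asunit v=23 u_from=ft u_to=in
  276
~$ gauge asunit v=-1893 u_from=kg u_to=oz
  -3028800000000/45359237
~$ gauge asunit v=-57 u_from=kg u_to=lb
  -5700000000/45359237
~$ datewheel pin d=2051-06-28
  2051-06-28
~$ datewheel drift n=373
  2052-07-05
~$ datewheel drift n=-76
  2052-04-20

Answer: 2052-04-20


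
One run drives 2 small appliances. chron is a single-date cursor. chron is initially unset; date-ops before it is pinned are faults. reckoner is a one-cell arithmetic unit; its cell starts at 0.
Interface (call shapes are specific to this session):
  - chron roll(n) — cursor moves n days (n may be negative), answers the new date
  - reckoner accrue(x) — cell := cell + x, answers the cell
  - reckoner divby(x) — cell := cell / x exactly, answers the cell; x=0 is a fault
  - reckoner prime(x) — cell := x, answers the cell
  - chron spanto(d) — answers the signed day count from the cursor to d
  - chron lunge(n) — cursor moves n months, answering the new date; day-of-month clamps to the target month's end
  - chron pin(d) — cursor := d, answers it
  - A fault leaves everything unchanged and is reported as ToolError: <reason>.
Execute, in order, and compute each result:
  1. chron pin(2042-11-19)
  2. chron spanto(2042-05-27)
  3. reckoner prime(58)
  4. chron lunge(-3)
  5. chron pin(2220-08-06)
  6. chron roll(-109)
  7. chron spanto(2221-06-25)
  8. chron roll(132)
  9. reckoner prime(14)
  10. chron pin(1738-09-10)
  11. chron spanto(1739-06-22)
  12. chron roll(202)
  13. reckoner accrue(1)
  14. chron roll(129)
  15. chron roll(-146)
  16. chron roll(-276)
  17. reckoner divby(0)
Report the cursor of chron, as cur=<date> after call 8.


I invoke chron pin with d='2042-11-19', — result: 2042-11-19.
Then chron spanto with d='2042-05-27', — result: -176.
Then reckoner prime with x='58', which returns 58.
I invoke chron lunge with n='-3', yielding 2042-08-19.
I invoke chron pin with d='2220-08-06', yielding 2220-08-06.
Now I run chron roll with n='-109', — result: 2220-04-19.
I use chron spanto with d='2221-06-25', and get 432.
Calling chron roll with n='132', and get 2220-08-29.
I invoke reckoner prime with x='14', and get 14.
I invoke chron pin with d='1738-09-10', yielding 1738-09-10.
I invoke chron spanto with d='1739-06-22', which returns 285.
Now I run chron roll with n='202', which returns 1739-03-31.
I try reckoner accrue with x='1': 15.
Calling chron roll with n='129': 1739-08-07.
I use chron roll with n='-146': 1739-03-14.
Now I run chron roll with n='-276', — result: 1738-06-11.
Next I call reckoner divby with x='0', and observe ToolError: division by zero.

Answer: cur=2220-08-29


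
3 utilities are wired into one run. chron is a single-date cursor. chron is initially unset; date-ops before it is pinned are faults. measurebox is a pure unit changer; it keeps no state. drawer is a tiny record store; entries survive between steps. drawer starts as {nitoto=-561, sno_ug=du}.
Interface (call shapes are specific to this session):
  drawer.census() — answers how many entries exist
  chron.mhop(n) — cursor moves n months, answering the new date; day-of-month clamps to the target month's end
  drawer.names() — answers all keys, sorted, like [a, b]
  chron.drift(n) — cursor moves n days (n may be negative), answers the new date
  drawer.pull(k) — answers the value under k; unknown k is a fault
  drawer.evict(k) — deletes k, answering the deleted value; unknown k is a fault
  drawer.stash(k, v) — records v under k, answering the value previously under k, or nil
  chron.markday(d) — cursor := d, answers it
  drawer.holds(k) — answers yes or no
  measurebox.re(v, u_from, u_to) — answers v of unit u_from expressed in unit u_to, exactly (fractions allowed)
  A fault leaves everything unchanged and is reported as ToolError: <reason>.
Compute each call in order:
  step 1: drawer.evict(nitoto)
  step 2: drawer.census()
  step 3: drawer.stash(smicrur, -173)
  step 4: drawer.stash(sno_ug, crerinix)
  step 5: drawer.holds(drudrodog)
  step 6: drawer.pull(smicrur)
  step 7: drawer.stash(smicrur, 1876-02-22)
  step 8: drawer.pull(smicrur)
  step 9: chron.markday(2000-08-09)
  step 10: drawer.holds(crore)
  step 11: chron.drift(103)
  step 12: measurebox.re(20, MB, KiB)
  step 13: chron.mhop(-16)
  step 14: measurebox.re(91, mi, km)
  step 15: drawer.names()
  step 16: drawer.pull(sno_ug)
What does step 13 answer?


Answer: 1999-07-20

Derivation:
>>> evict nitoto
:: -561
>>> census
:: 1
>>> stash smicrur -173
:: nil
>>> stash sno_ug crerinix
:: du
>>> holds drudrodog
:: no
>>> pull smicrur
:: -173
>>> stash smicrur 1876-02-22
:: -173
>>> pull smicrur
:: 1876-02-22
>>> markday 2000-08-09
:: 2000-08-09
>>> holds crore
:: no
>>> drift 103
:: 2000-11-20
>>> re 20 MB KiB
:: 78125/4
>>> mhop -16
:: 1999-07-20
>>> re 91 mi km
:: 2288286/15625
>>> names
:: [smicrur, sno_ug]
>>> pull sno_ug
:: crerinix


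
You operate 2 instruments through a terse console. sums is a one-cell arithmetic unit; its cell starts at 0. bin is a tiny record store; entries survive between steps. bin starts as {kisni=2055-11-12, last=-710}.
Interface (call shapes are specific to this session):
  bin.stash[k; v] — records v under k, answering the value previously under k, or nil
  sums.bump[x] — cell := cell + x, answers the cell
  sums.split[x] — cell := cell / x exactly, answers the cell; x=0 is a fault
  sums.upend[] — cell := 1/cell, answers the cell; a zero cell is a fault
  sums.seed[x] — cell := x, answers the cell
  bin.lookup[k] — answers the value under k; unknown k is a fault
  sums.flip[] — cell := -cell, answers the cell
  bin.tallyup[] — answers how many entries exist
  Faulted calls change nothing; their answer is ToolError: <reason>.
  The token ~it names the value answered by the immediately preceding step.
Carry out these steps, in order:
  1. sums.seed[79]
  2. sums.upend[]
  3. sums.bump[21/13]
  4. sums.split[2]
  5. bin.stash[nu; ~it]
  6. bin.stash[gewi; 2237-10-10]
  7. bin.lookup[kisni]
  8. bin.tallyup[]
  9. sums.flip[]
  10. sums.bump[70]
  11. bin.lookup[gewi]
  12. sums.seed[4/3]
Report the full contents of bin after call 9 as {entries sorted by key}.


Answer: {gewi=2237-10-10, kisni=2055-11-12, last=-710, nu=836/1027}

Derivation:
Step: sums.seed[x=79]
Result: 79
Step: sums.upend[]
Result: 1/79
Step: sums.bump[x=21/13]
Result: 1672/1027
Step: sums.split[x=2]
Result: 836/1027
Step: bin.stash[k=nu; v=~it]
Result: nil
Step: bin.stash[k=gewi; v=2237-10-10]
Result: nil
Step: bin.lookup[k=kisni]
Result: 2055-11-12
Step: bin.tallyup[]
Result: 4
Step: sums.flip[]
Result: -836/1027
Step: sums.bump[x=70]
Result: 71054/1027
Step: bin.lookup[k=gewi]
Result: 2237-10-10
Step: sums.seed[x=4/3]
Result: 4/3


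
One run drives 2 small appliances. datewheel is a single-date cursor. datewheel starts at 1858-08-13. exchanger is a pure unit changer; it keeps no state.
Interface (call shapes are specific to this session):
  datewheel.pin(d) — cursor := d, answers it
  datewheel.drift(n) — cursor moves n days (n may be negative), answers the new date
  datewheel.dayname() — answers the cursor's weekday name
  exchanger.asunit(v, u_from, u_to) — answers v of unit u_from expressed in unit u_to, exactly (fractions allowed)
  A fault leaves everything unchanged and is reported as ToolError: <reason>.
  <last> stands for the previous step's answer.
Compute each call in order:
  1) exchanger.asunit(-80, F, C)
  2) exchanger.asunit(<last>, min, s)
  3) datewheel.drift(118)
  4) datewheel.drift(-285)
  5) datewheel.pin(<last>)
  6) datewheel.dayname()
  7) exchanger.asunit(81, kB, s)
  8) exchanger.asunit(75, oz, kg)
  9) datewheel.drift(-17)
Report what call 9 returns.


Answer: 1858-02-10

Derivation:
[in] exchanger.asunit v='-80' u_from='F' u_to='C'
= -560/9
[in] exchanger.asunit v='<last>' u_from='min' u_to='s'
= -11200/3
[in] datewheel.drift n='118'
= 1858-12-09
[in] datewheel.drift n='-285'
= 1858-02-27
[in] datewheel.pin d='<last>'
= 1858-02-27
[in] datewheel.dayname
= Saturday
[in] exchanger.asunit v='81' u_from='kB' u_to='s'
= ToolError: incompatible units
[in] exchanger.asunit v='75' u_from='oz' u_to='kg'
= 136077711/64000000
[in] datewheel.drift n='-17'
= 1858-02-10


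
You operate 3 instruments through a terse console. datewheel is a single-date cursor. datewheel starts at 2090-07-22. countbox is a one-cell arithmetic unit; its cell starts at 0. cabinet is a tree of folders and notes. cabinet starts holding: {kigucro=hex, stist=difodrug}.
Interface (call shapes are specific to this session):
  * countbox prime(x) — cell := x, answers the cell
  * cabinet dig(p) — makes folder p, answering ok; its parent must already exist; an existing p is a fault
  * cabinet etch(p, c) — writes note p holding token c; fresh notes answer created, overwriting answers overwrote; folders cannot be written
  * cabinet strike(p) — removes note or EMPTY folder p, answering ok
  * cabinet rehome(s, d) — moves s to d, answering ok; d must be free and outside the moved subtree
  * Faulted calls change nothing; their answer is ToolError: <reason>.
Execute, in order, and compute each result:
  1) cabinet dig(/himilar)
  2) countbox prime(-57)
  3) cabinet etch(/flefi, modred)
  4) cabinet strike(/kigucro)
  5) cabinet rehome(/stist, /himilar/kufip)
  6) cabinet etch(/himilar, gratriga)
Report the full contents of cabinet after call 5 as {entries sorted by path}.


Act: cabinet dig[p: /himilar]
Obs: ok
Act: countbox prime[x: -57]
Obs: -57
Act: cabinet etch[p: /flefi; c: modred]
Obs: created
Act: cabinet strike[p: /kigucro]
Obs: ok
Act: cabinet rehome[s: /stist; d: /himilar/kufip]
Obs: ok
Act: cabinet etch[p: /himilar; c: gratriga]
Obs: ToolError: is a directory

Answer: {flefi=modred, himilar/, himilar/kufip=difodrug}


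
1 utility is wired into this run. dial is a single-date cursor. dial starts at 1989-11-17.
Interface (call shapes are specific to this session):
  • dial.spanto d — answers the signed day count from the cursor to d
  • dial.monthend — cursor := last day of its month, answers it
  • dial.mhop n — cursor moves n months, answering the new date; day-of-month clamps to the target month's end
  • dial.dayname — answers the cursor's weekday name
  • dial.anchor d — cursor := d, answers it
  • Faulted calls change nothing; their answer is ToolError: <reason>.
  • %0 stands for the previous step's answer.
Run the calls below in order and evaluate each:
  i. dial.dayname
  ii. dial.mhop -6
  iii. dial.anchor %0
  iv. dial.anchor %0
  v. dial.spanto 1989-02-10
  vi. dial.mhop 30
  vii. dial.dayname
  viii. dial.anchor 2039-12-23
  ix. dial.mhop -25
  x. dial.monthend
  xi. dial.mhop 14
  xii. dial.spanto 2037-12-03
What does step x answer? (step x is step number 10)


Answer: 2037-11-30

Derivation:
>> dial.dayname()
<< Friday
>> dial.mhop(n→-6)
<< 1989-05-17
>> dial.anchor(d→%0)
<< 1989-05-17
>> dial.anchor(d→%0)
<< 1989-05-17
>> dial.spanto(d→1989-02-10)
<< -96
>> dial.mhop(n→30)
<< 1991-11-17
>> dial.dayname()
<< Sunday
>> dial.anchor(d→2039-12-23)
<< 2039-12-23
>> dial.mhop(n→-25)
<< 2037-11-23
>> dial.monthend()
<< 2037-11-30
>> dial.mhop(n→14)
<< 2039-01-30
>> dial.spanto(d→2037-12-03)
<< -423


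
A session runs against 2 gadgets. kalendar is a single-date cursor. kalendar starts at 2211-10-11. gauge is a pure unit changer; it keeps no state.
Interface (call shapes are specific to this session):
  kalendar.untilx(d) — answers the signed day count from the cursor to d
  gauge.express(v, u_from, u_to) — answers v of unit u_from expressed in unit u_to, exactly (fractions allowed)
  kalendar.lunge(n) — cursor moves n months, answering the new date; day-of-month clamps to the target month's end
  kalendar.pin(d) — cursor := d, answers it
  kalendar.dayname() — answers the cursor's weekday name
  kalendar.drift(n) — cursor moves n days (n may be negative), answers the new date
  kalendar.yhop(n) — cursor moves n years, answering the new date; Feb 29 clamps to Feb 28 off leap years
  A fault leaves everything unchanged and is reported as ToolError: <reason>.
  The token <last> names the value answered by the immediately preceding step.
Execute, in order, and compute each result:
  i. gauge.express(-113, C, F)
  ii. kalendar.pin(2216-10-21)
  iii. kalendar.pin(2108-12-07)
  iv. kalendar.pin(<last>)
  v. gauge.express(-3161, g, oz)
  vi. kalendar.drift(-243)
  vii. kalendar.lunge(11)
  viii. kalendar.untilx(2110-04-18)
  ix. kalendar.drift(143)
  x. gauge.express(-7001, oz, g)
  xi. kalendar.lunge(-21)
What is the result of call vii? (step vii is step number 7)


$ gauge.express v=-113 u_from=C u_to=F
:: -857/5
$ kalendar.pin d=2216-10-21
:: 2216-10-21
$ kalendar.pin d=2108-12-07
:: 2108-12-07
$ kalendar.pin d=<last>
:: 2108-12-07
$ gauge.express v=-3161 u_from=g u_to=oz
:: -5057600000/45359237
$ kalendar.drift n=-243
:: 2108-04-08
$ kalendar.lunge n=11
:: 2109-03-08
$ kalendar.untilx d=2110-04-18
:: 406
$ kalendar.drift n=143
:: 2109-07-29
$ gauge.express v=-7001 u_from=oz u_to=g
:: -317560018237/1600000
$ kalendar.lunge n=-21
:: 2107-10-29

Answer: 2109-03-08


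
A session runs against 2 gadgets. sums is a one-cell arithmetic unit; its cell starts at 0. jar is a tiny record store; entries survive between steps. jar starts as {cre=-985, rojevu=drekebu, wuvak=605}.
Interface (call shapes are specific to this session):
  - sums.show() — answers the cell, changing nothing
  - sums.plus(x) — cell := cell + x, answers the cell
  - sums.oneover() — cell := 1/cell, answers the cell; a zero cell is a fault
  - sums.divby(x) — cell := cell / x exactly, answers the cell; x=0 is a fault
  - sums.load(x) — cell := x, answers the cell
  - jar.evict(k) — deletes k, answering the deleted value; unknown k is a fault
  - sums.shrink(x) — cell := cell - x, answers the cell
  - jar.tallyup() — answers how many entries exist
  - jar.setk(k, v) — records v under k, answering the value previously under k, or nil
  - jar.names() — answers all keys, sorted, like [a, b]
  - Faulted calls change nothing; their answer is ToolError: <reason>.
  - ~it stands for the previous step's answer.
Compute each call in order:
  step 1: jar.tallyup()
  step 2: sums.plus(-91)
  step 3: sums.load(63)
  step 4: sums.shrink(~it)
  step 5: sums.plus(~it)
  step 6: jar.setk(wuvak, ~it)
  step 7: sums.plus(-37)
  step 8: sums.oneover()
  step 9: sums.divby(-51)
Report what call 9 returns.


~$ tallyup
= 3
~$ plus x='-91'
= -91
~$ load x='63'
= 63
~$ shrink x='~it'
= 0
~$ plus x='~it'
= 0
~$ setk k='wuvak' v='~it'
= 605
~$ plus x='-37'
= -37
~$ oneover
= -1/37
~$ divby x='-51'
= 1/1887

Answer: 1/1887


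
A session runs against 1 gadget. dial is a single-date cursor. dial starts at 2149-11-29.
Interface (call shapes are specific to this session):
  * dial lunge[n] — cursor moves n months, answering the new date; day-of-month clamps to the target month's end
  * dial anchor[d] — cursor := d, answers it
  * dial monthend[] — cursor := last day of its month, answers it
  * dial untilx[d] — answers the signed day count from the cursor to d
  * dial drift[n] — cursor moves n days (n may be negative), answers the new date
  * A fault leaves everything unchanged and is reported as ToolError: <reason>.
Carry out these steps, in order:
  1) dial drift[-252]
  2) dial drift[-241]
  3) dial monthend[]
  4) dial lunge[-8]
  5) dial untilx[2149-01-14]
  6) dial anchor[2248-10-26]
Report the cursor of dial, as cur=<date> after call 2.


Answer: cur=2148-07-24

Derivation:
·→ dial drift(n: -252)
·← 2149-03-22
·→ dial drift(n: -241)
·← 2148-07-24
·→ dial monthend()
·← 2148-07-31
·→ dial lunge(n: -8)
·← 2147-11-30
·→ dial untilx(d: 2149-01-14)
·← 411
·→ dial anchor(d: 2248-10-26)
·← 2248-10-26


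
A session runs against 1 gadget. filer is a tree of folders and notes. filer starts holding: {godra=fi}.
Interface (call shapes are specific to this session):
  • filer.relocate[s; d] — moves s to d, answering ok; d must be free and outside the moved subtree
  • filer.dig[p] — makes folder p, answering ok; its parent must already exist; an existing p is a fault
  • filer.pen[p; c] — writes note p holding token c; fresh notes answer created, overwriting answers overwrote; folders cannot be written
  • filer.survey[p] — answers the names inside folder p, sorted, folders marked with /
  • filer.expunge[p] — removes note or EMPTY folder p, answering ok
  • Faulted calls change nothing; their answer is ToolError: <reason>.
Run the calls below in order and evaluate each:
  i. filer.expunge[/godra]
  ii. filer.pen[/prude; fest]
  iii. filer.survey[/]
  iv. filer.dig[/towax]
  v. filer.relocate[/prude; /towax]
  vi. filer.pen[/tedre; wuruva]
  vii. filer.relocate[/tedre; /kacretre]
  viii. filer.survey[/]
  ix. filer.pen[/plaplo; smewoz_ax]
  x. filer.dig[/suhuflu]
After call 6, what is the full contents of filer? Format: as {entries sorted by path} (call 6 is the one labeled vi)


Answer: {prude=fest, tedre=wuruva, towax/}

Derivation:
I invoke filer.expunge with p=/godra: ok.
Now I run filer.pen with p=/prude, c=fest, yielding created.
Calling filer.survey with p=/, which returns [prude].
Then filer.dig with p=/towax, → ok.
Invoking filer.relocate with s=/prude, d=/towax, → ToolError: exists.
Calling filer.pen with p=/tedre, c=wuruva, — result: created.
Invoking filer.relocate with s=/tedre, d=/kacretre, — result: ok.
Invoking filer.survey with p=/, yielding [kacretre, prude, towax/].
Next I call filer.pen with p=/plaplo, c=smewoz_ax, → created.
Then filer.dig with p=/suhuflu, yielding ok.


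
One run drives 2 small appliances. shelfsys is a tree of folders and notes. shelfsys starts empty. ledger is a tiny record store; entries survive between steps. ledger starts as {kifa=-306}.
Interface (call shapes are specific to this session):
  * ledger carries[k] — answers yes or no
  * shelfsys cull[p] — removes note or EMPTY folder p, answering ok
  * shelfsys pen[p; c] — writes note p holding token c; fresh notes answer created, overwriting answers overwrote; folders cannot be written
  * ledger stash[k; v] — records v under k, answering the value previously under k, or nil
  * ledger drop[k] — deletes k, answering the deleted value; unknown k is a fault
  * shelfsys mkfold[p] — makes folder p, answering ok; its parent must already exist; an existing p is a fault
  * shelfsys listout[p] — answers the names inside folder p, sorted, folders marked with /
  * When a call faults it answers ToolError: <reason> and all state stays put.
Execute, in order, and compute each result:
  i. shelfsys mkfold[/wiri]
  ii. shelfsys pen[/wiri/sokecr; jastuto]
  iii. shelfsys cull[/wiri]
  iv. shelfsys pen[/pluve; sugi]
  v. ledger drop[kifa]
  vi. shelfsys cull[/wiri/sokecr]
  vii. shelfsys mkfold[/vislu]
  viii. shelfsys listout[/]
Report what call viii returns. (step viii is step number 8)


>>> shelfsys mkfold p: /wiri
  ok
>>> shelfsys pen p: /wiri/sokecr c: jastuto
  created
>>> shelfsys cull p: /wiri
  ToolError: not empty
>>> shelfsys pen p: /pluve c: sugi
  created
>>> ledger drop k: kifa
  -306
>>> shelfsys cull p: /wiri/sokecr
  ok
>>> shelfsys mkfold p: /vislu
  ok
>>> shelfsys listout p: /
  [pluve, vislu/, wiri/]

Answer: [pluve, vislu/, wiri/]
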